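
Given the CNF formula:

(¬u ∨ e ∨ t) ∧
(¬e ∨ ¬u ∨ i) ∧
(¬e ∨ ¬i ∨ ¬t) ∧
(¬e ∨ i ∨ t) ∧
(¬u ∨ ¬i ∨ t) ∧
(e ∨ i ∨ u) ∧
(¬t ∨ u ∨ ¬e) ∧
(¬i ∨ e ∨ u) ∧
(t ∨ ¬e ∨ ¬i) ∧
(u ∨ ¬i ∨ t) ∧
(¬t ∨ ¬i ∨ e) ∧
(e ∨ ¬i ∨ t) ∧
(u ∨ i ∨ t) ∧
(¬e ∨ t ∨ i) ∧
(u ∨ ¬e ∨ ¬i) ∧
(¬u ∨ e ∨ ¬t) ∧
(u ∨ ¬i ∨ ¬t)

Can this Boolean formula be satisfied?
No

No, the formula is not satisfiable.

No assignment of truth values to the variables can make all 17 clauses true simultaneously.

The formula is UNSAT (unsatisfiable).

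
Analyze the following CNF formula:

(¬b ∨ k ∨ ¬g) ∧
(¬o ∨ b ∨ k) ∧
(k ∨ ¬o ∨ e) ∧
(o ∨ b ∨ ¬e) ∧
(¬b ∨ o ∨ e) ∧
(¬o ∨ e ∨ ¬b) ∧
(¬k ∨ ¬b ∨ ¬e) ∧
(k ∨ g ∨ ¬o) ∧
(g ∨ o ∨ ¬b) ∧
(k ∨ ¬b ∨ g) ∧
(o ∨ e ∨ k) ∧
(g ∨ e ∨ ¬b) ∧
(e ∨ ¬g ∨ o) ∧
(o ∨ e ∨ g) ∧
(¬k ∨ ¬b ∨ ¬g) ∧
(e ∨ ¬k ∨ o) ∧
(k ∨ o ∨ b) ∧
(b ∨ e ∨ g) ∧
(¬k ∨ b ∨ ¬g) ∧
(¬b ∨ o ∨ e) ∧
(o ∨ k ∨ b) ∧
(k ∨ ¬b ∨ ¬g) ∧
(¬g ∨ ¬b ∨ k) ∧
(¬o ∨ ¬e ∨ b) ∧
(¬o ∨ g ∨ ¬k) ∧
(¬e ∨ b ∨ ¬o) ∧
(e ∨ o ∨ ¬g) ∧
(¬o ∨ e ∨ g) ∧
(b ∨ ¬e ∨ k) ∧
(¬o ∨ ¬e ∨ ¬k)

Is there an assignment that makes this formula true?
No

No, the formula is not satisfiable.

No assignment of truth values to the variables can make all 30 clauses true simultaneously.

The formula is UNSAT (unsatisfiable).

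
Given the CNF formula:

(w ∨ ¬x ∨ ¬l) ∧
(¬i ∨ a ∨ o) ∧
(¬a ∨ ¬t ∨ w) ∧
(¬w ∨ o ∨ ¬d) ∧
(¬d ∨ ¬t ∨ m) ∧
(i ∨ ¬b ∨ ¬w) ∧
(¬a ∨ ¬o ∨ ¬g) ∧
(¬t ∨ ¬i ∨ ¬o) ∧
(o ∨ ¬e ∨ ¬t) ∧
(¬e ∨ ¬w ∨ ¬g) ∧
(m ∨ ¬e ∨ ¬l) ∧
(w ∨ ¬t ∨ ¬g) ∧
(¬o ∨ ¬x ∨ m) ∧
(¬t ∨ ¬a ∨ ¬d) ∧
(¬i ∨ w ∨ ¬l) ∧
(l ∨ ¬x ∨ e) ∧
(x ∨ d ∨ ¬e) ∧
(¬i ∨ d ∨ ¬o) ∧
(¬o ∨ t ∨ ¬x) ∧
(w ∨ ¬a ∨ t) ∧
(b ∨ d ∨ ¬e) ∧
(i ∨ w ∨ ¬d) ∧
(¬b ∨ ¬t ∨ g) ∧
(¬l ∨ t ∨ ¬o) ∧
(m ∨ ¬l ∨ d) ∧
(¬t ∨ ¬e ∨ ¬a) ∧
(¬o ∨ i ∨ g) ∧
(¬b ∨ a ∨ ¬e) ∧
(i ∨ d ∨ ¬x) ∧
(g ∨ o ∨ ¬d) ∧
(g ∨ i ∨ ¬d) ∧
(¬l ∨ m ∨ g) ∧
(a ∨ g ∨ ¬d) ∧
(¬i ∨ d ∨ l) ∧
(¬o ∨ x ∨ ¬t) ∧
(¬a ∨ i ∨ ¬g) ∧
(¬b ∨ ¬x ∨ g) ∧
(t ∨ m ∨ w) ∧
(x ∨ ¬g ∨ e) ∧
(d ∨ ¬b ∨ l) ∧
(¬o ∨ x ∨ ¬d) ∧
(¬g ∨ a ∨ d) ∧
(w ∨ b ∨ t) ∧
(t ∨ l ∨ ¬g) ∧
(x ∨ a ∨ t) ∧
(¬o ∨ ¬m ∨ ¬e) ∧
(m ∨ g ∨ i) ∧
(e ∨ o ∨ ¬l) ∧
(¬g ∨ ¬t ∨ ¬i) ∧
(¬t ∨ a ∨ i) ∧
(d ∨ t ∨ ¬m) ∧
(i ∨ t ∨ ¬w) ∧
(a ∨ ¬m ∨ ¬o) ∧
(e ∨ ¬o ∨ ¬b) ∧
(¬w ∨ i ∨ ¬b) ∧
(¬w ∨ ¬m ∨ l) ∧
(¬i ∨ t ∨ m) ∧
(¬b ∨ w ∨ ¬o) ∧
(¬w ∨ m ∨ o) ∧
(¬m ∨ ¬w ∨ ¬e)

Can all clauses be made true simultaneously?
No

No, the formula is not satisfiable.

No assignment of truth values to the variables can make all 60 clauses true simultaneously.

The formula is UNSAT (unsatisfiable).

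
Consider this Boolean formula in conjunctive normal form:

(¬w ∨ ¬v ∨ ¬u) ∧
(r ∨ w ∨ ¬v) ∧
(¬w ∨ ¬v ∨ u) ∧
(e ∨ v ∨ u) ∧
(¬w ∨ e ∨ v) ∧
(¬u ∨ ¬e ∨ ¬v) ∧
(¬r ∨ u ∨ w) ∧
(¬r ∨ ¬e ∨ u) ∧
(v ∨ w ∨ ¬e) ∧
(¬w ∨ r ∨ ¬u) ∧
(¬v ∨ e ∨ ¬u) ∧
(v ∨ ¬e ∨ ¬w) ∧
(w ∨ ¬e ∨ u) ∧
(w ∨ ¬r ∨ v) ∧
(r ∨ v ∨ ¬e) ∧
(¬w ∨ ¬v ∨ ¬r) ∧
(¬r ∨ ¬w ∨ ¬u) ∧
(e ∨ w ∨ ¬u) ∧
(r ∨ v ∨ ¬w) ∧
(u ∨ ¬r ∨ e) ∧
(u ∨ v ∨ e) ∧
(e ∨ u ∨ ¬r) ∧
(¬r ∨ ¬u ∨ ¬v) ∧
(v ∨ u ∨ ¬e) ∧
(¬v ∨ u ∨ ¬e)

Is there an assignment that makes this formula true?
No

No, the formula is not satisfiable.

No assignment of truth values to the variables can make all 25 clauses true simultaneously.

The formula is UNSAT (unsatisfiable).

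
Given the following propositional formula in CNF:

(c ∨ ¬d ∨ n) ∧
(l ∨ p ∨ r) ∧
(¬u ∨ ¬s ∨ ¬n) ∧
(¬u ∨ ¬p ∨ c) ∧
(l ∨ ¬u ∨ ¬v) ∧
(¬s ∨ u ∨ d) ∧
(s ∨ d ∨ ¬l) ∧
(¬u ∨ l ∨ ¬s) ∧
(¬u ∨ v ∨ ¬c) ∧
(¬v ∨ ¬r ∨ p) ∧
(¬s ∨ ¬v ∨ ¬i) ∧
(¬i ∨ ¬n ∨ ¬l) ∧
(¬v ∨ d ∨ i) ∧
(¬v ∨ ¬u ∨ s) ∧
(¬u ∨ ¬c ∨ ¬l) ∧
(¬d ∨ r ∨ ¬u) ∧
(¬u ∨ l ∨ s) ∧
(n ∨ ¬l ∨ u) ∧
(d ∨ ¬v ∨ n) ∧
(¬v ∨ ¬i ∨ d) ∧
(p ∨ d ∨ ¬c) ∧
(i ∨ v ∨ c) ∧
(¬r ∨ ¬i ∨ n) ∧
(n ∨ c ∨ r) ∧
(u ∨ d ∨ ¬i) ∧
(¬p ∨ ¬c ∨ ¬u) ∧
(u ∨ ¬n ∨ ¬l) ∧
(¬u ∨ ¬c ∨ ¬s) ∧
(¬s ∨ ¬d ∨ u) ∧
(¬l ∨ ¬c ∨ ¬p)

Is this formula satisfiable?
Yes

Yes, the formula is satisfiable.

One satisfying assignment is: v=False, d=True, i=False, c=True, n=False, l=False, s=False, u=False, r=False, p=True

Verification: With this assignment, all 30 clauses evaluate to true.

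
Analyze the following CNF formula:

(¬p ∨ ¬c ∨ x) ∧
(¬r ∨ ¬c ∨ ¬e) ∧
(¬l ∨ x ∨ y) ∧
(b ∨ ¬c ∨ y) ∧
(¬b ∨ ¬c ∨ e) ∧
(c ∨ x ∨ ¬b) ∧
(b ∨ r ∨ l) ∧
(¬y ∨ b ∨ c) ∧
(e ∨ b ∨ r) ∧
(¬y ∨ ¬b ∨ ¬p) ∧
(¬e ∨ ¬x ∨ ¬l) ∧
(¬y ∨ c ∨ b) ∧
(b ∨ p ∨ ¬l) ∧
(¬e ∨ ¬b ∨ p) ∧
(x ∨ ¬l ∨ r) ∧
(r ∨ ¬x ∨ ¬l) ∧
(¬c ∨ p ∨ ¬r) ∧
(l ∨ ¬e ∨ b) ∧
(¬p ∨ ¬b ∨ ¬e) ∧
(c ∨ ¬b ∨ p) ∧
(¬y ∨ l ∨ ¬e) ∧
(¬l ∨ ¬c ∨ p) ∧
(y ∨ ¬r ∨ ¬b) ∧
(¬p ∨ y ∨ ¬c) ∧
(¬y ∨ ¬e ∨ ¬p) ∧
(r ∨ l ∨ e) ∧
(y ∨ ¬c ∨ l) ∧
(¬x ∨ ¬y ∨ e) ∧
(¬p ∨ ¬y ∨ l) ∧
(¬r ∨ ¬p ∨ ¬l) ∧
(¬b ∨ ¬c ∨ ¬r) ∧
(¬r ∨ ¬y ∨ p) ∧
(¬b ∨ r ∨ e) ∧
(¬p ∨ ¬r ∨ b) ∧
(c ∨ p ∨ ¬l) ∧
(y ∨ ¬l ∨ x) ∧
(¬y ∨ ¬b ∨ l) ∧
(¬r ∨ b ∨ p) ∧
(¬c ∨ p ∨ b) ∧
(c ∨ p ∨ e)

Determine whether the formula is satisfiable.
No

No, the formula is not satisfiable.

No assignment of truth values to the variables can make all 40 clauses true simultaneously.

The formula is UNSAT (unsatisfiable).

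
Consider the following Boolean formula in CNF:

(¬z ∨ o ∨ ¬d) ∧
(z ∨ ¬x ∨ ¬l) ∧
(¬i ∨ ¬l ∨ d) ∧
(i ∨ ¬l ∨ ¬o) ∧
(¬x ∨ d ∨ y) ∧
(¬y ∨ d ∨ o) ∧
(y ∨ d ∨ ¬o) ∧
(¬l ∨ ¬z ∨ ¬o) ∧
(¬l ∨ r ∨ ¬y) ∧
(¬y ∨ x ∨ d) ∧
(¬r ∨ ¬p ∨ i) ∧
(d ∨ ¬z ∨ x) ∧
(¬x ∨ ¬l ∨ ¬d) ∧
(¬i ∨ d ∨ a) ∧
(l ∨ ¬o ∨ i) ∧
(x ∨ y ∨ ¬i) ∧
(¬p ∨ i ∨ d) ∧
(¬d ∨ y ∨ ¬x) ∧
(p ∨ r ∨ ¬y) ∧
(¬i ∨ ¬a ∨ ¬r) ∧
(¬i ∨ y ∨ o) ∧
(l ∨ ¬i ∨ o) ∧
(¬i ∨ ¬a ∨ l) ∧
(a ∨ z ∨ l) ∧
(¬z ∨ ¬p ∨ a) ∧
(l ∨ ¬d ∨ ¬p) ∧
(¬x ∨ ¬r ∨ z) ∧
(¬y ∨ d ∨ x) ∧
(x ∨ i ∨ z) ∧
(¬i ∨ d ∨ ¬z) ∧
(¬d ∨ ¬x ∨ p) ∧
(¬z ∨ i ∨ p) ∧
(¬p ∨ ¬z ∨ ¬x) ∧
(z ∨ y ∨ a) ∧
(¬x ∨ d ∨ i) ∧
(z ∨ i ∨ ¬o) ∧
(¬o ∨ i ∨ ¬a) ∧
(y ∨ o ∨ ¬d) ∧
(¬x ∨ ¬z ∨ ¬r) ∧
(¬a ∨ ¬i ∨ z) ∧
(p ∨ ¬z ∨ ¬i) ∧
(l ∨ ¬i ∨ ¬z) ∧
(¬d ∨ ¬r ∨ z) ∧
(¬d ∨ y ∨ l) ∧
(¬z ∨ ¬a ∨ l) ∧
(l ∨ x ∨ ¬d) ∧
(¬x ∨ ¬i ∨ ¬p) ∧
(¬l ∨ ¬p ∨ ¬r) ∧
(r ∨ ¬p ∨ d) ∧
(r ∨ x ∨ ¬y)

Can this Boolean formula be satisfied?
No

No, the formula is not satisfiable.

No assignment of truth values to the variables can make all 50 clauses true simultaneously.

The formula is UNSAT (unsatisfiable).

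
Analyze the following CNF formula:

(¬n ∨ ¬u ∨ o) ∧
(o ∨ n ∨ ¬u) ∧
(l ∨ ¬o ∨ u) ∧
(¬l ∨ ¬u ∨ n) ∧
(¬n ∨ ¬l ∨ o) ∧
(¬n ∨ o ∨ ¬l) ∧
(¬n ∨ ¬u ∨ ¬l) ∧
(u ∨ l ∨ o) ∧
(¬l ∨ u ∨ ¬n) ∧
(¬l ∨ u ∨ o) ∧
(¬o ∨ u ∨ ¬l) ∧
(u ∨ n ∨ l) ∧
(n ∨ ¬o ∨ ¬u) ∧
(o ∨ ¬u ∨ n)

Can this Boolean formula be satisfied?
Yes

Yes, the formula is satisfiable.

One satisfying assignment is: o=True, l=False, n=True, u=True

Verification: With this assignment, all 14 clauses evaluate to true.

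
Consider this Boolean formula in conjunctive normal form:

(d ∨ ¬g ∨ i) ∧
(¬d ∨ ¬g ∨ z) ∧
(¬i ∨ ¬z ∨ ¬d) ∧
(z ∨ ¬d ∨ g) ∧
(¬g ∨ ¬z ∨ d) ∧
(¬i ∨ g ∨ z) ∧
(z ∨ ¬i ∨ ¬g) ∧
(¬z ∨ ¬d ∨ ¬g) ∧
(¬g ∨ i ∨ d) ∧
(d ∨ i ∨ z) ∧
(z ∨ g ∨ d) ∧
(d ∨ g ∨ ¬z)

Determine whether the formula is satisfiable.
Yes

Yes, the formula is satisfiable.

One satisfying assignment is: z=True, g=False, i=False, d=True

Verification: With this assignment, all 12 clauses evaluate to true.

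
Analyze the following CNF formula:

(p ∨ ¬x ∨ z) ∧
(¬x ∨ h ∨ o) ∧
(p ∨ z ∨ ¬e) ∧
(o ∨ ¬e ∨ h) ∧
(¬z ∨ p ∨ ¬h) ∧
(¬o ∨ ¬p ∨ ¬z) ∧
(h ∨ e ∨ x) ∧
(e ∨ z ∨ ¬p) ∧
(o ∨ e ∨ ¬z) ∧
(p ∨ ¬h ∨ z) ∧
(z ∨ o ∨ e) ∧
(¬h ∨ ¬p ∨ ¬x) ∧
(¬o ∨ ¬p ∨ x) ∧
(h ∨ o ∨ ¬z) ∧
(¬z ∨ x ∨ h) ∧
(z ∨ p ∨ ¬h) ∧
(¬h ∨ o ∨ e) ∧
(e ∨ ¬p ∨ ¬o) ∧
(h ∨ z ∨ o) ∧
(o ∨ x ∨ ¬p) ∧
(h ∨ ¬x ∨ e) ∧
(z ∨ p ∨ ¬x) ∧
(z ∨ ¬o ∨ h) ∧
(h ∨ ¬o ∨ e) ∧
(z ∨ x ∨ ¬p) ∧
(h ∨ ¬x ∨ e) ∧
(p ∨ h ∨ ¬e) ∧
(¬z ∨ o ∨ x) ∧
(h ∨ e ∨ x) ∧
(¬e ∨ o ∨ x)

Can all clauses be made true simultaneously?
No

No, the formula is not satisfiable.

No assignment of truth values to the variables can make all 30 clauses true simultaneously.

The formula is UNSAT (unsatisfiable).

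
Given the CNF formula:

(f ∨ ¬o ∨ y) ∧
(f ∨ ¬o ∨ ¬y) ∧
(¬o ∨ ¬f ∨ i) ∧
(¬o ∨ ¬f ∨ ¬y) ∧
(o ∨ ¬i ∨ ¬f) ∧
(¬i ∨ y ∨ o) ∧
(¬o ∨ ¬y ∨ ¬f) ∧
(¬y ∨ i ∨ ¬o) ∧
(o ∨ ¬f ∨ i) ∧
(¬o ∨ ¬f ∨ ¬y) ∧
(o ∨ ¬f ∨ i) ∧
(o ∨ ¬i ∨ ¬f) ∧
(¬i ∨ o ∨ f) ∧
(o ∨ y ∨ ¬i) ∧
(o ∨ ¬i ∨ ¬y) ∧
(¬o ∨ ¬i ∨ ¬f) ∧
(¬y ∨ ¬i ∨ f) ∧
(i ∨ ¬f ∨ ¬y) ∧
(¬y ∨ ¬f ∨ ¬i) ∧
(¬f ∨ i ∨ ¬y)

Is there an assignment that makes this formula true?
Yes

Yes, the formula is satisfiable.

One satisfying assignment is: f=False, i=False, y=False, o=False

Verification: With this assignment, all 20 clauses evaluate to true.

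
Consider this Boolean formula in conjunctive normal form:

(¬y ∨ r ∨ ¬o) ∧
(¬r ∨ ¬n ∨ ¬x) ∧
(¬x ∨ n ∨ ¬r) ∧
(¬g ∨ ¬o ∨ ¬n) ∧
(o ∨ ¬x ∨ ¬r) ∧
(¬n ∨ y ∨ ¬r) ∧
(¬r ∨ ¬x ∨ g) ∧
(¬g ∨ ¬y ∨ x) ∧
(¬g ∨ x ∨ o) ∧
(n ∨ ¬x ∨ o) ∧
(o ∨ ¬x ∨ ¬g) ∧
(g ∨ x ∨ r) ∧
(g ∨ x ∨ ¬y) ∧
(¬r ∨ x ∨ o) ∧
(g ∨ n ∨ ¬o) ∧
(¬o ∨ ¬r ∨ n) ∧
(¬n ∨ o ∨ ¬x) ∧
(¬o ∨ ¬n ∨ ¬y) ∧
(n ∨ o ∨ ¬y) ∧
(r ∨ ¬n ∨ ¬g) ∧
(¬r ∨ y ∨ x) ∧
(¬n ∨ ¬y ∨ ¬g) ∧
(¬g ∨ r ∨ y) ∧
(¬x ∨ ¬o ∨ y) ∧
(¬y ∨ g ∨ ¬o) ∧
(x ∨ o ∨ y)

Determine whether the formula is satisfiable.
No

No, the formula is not satisfiable.

No assignment of truth values to the variables can make all 26 clauses true simultaneously.

The formula is UNSAT (unsatisfiable).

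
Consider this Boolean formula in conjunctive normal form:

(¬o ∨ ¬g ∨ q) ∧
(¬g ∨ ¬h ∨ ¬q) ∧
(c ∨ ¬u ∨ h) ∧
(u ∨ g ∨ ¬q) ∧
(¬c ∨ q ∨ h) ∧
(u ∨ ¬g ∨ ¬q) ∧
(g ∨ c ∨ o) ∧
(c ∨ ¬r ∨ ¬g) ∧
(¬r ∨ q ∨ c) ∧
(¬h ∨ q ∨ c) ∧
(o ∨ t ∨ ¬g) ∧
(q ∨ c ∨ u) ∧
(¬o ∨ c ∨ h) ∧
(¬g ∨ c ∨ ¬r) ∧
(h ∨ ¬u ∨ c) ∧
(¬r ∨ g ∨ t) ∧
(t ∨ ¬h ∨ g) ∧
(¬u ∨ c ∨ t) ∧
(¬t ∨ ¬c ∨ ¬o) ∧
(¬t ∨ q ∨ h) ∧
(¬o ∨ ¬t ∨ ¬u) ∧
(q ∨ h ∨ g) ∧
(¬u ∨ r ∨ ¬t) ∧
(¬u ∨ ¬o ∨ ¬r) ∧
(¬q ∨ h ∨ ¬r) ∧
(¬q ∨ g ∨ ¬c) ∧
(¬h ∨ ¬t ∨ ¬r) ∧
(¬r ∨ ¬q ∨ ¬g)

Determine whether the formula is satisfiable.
Yes

Yes, the formula is satisfiable.

One satisfying assignment is: c=True, h=True, t=True, r=False, u=False, g=False, o=False, q=False

Verification: With this assignment, all 28 clauses evaluate to true.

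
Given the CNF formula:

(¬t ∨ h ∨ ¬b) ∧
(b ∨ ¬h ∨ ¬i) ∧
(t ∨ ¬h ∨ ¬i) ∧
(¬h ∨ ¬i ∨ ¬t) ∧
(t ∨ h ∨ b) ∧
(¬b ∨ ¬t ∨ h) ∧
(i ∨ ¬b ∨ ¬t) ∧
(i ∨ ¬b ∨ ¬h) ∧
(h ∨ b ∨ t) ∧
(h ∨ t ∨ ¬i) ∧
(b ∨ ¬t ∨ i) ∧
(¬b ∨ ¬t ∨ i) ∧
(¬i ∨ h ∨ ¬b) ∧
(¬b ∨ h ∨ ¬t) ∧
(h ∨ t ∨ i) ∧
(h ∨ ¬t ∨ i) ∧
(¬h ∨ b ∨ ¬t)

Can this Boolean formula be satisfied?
Yes

Yes, the formula is satisfiable.

One satisfying assignment is: b=False, t=False, i=False, h=True

Verification: With this assignment, all 17 clauses evaluate to true.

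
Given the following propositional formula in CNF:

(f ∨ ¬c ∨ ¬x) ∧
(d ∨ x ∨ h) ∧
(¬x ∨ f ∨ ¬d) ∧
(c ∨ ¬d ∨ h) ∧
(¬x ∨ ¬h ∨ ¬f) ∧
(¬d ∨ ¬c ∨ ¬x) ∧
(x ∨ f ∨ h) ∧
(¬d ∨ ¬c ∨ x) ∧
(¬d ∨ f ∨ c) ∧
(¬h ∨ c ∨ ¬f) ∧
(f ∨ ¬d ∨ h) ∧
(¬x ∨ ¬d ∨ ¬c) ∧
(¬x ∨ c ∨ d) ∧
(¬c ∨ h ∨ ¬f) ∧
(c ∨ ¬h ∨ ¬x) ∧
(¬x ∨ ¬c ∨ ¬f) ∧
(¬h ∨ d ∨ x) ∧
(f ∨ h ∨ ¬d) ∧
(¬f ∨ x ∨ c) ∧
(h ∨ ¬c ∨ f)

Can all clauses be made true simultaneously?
No

No, the formula is not satisfiable.

No assignment of truth values to the variables can make all 20 clauses true simultaneously.

The formula is UNSAT (unsatisfiable).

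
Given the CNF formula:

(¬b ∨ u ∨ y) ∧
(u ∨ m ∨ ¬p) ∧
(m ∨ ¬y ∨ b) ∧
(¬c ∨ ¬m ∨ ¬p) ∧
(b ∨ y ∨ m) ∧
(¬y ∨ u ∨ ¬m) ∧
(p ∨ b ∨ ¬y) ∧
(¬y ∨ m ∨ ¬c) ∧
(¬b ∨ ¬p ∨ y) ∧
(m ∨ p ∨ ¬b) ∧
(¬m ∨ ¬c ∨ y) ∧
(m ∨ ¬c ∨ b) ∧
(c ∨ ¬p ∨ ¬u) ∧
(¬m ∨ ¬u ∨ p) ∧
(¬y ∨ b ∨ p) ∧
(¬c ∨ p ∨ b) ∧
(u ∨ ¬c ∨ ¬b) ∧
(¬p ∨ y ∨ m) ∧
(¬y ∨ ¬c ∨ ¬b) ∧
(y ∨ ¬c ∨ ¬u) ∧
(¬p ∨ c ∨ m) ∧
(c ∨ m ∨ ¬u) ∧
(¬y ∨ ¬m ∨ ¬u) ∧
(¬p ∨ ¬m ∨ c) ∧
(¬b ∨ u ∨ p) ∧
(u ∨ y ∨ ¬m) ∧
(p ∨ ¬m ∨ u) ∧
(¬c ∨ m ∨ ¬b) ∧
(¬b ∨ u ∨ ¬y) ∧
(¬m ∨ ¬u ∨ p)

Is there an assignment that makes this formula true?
No

No, the formula is not satisfiable.

No assignment of truth values to the variables can make all 30 clauses true simultaneously.

The formula is UNSAT (unsatisfiable).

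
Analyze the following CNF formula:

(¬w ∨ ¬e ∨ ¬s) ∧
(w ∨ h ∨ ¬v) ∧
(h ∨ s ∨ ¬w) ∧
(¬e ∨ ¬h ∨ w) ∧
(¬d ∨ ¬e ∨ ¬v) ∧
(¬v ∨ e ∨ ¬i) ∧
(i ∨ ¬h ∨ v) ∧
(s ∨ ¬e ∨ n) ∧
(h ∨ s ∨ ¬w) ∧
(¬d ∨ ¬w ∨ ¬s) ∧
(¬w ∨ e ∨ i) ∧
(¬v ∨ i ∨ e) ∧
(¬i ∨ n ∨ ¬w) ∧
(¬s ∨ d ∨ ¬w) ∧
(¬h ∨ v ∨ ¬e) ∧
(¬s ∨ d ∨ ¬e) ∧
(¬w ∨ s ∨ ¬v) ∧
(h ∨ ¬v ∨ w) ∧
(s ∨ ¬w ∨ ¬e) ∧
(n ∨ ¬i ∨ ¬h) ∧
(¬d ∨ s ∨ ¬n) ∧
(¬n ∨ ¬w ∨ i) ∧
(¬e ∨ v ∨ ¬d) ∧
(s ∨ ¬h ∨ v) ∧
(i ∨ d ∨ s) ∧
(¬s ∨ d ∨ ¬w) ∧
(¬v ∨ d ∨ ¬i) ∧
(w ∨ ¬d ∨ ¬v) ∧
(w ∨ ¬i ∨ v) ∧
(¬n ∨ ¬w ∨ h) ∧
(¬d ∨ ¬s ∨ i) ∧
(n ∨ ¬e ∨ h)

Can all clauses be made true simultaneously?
Yes

Yes, the formula is satisfiable.

One satisfying assignment is: i=False, h=False, s=True, e=False, n=False, v=False, d=False, w=False

Verification: With this assignment, all 32 clauses evaluate to true.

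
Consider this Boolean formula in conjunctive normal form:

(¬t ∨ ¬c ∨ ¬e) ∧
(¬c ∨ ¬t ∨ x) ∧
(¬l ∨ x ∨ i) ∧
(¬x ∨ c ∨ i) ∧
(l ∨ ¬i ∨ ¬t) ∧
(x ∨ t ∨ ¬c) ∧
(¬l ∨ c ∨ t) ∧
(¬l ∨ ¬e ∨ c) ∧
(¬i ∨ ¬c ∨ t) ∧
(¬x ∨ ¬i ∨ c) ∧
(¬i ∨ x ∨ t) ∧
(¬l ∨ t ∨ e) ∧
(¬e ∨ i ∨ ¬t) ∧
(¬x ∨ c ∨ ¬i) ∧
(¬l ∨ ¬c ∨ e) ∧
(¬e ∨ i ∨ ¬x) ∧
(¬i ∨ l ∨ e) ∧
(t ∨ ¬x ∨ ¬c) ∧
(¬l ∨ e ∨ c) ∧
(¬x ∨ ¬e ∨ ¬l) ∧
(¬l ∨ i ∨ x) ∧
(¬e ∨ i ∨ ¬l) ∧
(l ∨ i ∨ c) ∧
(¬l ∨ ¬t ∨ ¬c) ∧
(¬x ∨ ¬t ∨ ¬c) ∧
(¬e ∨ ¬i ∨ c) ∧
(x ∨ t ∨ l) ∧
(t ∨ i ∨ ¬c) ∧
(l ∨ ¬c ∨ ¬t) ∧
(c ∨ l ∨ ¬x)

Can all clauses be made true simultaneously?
No

No, the formula is not satisfiable.

No assignment of truth values to the variables can make all 30 clauses true simultaneously.

The formula is UNSAT (unsatisfiable).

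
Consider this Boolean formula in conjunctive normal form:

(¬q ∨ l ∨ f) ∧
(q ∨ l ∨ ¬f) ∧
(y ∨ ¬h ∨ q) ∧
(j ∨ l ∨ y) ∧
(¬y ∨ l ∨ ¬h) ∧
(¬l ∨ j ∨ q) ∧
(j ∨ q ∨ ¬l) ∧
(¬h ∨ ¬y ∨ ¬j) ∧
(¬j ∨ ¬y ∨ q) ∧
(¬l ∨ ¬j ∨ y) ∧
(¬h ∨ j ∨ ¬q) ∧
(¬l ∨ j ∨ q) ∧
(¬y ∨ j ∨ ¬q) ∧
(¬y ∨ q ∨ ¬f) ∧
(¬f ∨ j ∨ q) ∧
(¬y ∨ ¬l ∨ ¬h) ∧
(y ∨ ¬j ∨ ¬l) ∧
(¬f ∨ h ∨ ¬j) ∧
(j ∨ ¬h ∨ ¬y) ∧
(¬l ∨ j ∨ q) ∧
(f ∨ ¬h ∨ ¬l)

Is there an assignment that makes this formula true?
Yes

Yes, the formula is satisfiable.

One satisfying assignment is: y=False, q=True, j=False, l=True, h=False, f=False

Verification: With this assignment, all 21 clauses evaluate to true.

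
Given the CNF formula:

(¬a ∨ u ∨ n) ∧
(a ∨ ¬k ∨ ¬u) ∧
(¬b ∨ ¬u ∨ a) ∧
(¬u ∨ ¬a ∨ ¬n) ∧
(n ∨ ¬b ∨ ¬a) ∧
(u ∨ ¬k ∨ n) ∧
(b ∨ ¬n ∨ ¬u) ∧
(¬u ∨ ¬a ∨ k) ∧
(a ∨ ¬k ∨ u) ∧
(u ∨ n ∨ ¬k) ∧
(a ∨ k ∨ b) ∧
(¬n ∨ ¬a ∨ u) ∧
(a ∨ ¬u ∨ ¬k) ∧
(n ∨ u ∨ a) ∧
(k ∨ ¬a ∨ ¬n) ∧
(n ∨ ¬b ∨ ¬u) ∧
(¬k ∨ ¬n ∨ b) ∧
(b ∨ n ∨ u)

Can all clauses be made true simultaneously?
Yes

Yes, the formula is satisfiable.

One satisfying assignment is: n=True, a=False, u=False, b=True, k=False

Verification: With this assignment, all 18 clauses evaluate to true.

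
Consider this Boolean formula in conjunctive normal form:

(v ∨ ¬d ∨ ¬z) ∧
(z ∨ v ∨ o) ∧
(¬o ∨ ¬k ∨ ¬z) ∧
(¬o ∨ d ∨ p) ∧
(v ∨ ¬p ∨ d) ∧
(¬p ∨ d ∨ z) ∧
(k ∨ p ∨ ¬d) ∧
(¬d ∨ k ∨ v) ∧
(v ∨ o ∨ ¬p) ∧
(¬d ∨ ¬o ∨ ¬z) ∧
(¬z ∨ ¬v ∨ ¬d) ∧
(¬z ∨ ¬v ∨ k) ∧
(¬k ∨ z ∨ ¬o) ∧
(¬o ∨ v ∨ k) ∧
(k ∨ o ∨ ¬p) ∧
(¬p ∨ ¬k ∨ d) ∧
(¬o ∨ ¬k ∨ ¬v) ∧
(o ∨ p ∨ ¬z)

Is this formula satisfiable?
Yes

Yes, the formula is satisfiable.

One satisfying assignment is: k=False, z=False, o=False, p=False, d=False, v=True

Verification: With this assignment, all 18 clauses evaluate to true.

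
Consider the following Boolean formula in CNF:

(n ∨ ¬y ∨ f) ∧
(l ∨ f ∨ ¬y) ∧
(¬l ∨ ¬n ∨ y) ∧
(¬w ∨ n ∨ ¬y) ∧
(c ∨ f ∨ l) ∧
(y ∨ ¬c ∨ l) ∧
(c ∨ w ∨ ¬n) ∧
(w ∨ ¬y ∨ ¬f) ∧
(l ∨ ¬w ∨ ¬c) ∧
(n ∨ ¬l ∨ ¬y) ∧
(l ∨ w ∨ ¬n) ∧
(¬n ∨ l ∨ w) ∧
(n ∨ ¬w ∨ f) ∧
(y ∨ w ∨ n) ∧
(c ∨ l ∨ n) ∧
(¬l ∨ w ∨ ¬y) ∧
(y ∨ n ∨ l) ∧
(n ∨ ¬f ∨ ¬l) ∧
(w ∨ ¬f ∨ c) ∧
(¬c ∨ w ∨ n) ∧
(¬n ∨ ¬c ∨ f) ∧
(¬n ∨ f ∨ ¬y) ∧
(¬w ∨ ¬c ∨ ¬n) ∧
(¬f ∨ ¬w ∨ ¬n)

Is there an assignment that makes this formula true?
No

No, the formula is not satisfiable.

No assignment of truth values to the variables can make all 24 clauses true simultaneously.

The formula is UNSAT (unsatisfiable).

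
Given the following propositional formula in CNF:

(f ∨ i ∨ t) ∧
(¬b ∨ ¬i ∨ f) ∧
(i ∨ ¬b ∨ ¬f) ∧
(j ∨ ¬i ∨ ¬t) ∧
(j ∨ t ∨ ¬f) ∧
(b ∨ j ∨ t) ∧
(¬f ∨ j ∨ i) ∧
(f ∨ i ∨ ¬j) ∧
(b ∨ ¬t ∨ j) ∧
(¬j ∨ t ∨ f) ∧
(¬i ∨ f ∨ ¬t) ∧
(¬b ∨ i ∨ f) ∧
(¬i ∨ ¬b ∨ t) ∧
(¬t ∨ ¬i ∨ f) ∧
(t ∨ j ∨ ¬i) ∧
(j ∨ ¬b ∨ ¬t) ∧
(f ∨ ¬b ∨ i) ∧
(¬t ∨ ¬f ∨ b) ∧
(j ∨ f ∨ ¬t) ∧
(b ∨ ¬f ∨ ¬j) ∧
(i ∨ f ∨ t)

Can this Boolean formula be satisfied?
Yes

Yes, the formula is satisfiable.

One satisfying assignment is: j=True, f=True, t=True, i=True, b=True

Verification: With this assignment, all 21 clauses evaluate to true.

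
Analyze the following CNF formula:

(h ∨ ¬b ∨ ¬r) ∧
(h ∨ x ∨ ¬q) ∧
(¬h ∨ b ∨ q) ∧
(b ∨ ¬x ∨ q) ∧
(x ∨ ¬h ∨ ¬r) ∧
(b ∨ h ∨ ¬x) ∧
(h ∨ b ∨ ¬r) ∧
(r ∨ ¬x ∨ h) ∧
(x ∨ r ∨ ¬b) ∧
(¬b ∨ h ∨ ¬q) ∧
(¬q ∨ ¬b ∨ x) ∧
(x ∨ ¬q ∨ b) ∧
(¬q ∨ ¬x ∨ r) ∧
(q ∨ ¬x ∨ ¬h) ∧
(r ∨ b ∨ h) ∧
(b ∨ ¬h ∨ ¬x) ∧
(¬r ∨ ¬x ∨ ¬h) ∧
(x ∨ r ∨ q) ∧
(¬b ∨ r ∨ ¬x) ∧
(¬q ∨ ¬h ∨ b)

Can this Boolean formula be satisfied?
No

No, the formula is not satisfiable.

No assignment of truth values to the variables can make all 20 clauses true simultaneously.

The formula is UNSAT (unsatisfiable).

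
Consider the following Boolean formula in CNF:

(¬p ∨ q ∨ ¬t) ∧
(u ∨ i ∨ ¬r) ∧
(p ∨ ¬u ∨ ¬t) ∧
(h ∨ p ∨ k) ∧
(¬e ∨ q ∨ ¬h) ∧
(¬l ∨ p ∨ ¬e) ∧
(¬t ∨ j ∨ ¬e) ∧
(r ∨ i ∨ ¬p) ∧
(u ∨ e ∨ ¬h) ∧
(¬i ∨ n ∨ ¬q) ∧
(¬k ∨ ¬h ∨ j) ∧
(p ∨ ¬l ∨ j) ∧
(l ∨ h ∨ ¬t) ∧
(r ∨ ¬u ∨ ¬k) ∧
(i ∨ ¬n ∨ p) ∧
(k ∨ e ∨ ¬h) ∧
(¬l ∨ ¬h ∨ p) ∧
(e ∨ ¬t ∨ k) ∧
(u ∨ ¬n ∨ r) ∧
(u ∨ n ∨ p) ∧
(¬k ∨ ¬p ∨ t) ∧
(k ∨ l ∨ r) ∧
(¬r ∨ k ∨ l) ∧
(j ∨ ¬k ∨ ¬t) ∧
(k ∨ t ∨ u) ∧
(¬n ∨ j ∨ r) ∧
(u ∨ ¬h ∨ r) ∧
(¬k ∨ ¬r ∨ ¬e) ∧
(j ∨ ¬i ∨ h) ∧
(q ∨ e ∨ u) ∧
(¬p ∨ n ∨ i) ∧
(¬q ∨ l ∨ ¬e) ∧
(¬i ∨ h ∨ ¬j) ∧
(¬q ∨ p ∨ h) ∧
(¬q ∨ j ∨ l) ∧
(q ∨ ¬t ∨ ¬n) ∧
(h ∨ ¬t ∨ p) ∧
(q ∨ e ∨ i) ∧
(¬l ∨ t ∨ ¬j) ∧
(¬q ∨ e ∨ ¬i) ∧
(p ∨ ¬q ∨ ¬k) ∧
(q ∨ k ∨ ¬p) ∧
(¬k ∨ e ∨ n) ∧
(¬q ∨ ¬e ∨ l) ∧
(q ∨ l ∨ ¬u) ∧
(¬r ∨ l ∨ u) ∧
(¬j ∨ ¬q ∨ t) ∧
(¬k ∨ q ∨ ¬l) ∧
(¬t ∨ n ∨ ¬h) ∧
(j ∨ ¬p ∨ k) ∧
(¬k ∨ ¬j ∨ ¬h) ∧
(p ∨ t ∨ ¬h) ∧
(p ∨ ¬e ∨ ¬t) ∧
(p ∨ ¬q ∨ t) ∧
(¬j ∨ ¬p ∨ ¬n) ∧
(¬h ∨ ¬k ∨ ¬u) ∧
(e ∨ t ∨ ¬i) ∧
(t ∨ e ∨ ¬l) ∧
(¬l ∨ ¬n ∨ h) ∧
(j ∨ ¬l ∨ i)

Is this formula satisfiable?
No

No, the formula is not satisfiable.

No assignment of truth values to the variables can make all 60 clauses true simultaneously.

The formula is UNSAT (unsatisfiable).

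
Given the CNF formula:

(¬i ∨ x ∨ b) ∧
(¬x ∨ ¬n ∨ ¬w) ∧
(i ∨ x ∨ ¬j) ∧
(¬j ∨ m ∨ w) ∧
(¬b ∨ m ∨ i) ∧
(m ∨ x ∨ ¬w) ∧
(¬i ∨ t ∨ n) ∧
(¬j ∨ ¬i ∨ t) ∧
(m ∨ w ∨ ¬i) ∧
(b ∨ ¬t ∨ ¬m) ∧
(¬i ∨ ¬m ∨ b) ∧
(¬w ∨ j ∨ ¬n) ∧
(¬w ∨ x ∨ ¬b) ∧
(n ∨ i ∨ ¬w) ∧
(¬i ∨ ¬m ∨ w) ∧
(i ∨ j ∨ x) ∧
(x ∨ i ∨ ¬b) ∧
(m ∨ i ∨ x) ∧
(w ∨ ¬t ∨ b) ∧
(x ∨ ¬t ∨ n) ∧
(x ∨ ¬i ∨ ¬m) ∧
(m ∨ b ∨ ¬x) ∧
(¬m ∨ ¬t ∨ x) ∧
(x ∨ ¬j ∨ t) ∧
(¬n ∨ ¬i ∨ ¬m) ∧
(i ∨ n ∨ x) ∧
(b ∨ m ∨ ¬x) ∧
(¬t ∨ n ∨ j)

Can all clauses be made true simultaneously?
Yes

Yes, the formula is satisfiable.

One satisfying assignment is: n=True, b=True, t=False, w=False, x=True, i=False, m=True, j=False

Verification: With this assignment, all 28 clauses evaluate to true.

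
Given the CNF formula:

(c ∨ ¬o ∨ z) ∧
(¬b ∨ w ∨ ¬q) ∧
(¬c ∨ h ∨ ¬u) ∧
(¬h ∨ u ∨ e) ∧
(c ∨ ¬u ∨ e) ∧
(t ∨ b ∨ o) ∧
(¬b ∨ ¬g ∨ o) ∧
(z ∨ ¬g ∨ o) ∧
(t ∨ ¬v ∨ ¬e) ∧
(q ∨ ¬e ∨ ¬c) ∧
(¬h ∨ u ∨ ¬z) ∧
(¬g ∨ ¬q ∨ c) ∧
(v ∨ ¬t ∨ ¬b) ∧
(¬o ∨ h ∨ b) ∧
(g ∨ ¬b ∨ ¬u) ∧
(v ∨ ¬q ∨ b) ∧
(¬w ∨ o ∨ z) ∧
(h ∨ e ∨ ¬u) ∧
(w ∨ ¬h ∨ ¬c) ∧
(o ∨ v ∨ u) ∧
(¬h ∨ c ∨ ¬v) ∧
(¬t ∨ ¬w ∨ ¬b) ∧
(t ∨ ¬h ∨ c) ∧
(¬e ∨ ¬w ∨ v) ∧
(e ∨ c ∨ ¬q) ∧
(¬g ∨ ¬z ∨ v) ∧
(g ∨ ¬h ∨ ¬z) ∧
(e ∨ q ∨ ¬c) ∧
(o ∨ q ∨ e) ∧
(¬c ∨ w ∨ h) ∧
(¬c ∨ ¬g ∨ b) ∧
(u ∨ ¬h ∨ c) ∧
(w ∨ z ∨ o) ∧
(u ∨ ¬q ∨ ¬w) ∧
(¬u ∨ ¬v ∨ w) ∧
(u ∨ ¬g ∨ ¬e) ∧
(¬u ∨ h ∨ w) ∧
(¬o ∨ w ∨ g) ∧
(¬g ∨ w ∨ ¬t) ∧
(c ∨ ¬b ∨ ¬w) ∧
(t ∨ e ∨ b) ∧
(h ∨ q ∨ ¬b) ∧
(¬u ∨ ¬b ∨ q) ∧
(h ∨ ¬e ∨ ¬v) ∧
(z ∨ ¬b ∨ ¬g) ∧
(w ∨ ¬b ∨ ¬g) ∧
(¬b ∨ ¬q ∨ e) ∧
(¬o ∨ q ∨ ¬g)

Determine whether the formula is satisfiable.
Yes

Yes, the formula is satisfiable.

One satisfying assignment is: e=False, o=True, q=True, z=False, h=True, b=False, g=False, v=True, w=True, u=True, c=True, t=True

Verification: With this assignment, all 48 clauses evaluate to true.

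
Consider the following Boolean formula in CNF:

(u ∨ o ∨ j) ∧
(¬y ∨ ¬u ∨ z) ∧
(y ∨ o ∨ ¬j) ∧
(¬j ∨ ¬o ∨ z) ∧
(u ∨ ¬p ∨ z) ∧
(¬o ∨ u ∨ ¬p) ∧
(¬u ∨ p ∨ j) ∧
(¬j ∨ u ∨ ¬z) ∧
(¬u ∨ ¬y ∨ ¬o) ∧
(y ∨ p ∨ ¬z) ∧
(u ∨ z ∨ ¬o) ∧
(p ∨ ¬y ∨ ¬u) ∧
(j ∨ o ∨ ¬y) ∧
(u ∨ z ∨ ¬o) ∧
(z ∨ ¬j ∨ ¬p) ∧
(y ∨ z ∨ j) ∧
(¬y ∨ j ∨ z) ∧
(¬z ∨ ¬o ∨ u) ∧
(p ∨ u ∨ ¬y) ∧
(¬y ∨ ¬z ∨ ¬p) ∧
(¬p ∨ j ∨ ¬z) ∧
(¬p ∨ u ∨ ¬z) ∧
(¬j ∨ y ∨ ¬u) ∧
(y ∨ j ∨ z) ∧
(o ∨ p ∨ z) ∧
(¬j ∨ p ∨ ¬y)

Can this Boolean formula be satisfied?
No

No, the formula is not satisfiable.

No assignment of truth values to the variables can make all 26 clauses true simultaneously.

The formula is UNSAT (unsatisfiable).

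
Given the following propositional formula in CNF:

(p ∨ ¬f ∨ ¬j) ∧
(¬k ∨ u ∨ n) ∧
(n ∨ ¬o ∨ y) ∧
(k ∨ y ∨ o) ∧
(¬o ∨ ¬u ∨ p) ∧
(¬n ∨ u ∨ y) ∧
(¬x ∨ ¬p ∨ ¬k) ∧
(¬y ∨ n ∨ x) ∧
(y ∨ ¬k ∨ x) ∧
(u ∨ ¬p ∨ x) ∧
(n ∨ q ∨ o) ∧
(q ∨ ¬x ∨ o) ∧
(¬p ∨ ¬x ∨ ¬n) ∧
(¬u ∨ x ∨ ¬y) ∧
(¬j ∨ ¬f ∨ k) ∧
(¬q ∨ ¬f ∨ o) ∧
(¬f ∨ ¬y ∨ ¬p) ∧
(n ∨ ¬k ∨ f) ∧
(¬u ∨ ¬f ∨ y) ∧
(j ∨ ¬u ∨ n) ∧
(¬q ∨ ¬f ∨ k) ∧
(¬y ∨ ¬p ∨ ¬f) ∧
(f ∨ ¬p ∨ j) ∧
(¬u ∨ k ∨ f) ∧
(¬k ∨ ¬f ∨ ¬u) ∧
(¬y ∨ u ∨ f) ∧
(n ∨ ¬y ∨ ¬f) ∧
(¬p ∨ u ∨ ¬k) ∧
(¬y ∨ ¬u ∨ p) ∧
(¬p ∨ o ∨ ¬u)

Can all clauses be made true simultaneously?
Yes

Yes, the formula is satisfiable.

One satisfying assignment is: f=False, u=True, k=True, y=False, j=False, o=False, x=True, n=True, p=False, q=True

Verification: With this assignment, all 30 clauses evaluate to true.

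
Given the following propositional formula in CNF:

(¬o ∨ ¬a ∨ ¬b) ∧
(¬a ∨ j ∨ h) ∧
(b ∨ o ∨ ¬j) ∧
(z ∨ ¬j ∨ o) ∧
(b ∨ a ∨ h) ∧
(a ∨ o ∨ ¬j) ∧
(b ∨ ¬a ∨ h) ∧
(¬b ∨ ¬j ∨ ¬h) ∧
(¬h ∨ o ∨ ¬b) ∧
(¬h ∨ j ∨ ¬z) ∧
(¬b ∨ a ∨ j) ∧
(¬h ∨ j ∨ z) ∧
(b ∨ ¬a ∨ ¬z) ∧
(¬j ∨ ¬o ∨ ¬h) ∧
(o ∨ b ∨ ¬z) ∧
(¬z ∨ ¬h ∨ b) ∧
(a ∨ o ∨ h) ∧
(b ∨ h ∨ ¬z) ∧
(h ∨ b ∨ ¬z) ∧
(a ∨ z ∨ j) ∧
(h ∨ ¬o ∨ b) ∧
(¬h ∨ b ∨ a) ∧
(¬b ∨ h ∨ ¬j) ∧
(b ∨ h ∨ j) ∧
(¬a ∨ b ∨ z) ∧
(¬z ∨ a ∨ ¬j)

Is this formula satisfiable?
No

No, the formula is not satisfiable.

No assignment of truth values to the variables can make all 26 clauses true simultaneously.

The formula is UNSAT (unsatisfiable).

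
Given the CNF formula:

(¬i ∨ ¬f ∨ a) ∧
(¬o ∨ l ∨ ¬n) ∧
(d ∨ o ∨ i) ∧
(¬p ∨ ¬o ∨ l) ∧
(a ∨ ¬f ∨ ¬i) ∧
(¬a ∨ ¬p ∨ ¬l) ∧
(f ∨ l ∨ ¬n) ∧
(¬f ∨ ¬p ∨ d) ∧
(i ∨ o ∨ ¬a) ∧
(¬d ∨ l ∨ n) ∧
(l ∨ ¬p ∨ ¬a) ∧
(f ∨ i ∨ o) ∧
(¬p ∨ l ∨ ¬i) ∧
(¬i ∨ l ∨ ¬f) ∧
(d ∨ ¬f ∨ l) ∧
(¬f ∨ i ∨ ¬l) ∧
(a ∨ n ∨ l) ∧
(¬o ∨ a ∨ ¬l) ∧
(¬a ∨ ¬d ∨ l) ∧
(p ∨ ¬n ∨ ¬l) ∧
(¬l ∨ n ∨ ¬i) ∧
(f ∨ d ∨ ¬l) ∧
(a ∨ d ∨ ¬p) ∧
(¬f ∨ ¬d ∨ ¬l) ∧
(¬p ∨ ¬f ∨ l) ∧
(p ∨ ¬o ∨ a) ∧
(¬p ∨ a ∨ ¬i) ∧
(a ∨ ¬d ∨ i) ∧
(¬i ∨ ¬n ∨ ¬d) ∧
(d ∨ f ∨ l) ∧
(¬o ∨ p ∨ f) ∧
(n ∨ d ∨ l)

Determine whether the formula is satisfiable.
No

No, the formula is not satisfiable.

No assignment of truth values to the variables can make all 32 clauses true simultaneously.

The formula is UNSAT (unsatisfiable).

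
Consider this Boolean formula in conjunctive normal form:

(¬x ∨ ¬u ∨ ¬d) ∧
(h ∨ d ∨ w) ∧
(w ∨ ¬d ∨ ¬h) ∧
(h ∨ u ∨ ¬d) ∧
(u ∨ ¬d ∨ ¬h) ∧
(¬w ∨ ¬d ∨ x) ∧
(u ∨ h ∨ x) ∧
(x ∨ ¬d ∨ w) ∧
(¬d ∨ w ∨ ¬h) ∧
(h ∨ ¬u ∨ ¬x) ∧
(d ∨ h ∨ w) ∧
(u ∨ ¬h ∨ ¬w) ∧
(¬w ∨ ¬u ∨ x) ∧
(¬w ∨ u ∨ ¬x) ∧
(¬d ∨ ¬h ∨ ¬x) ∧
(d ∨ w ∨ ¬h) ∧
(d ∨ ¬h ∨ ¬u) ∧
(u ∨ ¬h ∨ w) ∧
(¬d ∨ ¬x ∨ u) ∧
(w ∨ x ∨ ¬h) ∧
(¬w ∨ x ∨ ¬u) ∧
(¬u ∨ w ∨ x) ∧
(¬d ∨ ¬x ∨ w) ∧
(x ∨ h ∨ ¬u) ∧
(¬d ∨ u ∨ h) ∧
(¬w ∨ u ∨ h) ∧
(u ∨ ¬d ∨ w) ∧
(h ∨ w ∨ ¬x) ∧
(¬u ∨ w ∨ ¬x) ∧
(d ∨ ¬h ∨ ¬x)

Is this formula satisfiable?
No

No, the formula is not satisfiable.

No assignment of truth values to the variables can make all 30 clauses true simultaneously.

The formula is UNSAT (unsatisfiable).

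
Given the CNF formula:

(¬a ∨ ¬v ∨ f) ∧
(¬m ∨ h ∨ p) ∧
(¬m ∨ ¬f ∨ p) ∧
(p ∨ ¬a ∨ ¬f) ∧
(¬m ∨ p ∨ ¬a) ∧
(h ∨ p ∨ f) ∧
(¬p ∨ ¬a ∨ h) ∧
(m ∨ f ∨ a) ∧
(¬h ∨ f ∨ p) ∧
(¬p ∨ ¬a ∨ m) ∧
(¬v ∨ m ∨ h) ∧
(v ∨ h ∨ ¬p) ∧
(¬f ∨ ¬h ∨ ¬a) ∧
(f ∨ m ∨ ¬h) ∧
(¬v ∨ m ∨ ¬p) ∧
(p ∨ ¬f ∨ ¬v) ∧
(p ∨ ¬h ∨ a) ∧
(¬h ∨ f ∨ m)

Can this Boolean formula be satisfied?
Yes

Yes, the formula is satisfiable.

One satisfying assignment is: v=False, h=False, f=True, a=False, p=False, m=False

Verification: With this assignment, all 18 clauses evaluate to true.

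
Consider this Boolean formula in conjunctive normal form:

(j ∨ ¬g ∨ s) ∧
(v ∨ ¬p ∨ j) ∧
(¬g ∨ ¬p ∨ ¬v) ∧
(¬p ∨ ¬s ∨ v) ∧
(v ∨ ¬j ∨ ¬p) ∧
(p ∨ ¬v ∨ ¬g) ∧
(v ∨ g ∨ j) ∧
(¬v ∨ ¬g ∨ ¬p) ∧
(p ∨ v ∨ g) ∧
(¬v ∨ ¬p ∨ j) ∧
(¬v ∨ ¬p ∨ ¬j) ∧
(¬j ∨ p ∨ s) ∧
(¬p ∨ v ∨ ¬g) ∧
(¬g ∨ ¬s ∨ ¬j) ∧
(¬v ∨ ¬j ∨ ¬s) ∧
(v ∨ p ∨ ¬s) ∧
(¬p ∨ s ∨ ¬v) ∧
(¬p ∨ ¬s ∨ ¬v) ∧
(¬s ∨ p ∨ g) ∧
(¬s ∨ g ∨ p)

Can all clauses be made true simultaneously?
Yes

Yes, the formula is satisfiable.

One satisfying assignment is: s=False, g=False, j=False, p=False, v=True

Verification: With this assignment, all 20 clauses evaluate to true.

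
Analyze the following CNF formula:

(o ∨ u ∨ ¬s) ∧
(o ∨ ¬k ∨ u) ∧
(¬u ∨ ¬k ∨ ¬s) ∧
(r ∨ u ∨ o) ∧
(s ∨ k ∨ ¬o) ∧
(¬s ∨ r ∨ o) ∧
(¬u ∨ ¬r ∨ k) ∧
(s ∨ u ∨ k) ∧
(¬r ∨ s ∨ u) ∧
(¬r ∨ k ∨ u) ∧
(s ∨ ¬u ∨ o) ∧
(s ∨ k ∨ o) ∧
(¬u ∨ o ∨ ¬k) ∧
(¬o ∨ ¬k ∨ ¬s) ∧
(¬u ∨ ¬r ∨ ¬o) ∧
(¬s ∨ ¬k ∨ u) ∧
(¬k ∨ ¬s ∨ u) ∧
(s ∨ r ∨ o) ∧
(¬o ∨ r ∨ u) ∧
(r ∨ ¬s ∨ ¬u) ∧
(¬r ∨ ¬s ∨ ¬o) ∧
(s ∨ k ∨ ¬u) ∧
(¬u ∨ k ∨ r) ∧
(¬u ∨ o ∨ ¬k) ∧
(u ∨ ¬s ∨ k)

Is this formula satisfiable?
Yes

Yes, the formula is satisfiable.

One satisfying assignment is: o=True, s=False, k=True, r=False, u=True

Verification: With this assignment, all 25 clauses evaluate to true.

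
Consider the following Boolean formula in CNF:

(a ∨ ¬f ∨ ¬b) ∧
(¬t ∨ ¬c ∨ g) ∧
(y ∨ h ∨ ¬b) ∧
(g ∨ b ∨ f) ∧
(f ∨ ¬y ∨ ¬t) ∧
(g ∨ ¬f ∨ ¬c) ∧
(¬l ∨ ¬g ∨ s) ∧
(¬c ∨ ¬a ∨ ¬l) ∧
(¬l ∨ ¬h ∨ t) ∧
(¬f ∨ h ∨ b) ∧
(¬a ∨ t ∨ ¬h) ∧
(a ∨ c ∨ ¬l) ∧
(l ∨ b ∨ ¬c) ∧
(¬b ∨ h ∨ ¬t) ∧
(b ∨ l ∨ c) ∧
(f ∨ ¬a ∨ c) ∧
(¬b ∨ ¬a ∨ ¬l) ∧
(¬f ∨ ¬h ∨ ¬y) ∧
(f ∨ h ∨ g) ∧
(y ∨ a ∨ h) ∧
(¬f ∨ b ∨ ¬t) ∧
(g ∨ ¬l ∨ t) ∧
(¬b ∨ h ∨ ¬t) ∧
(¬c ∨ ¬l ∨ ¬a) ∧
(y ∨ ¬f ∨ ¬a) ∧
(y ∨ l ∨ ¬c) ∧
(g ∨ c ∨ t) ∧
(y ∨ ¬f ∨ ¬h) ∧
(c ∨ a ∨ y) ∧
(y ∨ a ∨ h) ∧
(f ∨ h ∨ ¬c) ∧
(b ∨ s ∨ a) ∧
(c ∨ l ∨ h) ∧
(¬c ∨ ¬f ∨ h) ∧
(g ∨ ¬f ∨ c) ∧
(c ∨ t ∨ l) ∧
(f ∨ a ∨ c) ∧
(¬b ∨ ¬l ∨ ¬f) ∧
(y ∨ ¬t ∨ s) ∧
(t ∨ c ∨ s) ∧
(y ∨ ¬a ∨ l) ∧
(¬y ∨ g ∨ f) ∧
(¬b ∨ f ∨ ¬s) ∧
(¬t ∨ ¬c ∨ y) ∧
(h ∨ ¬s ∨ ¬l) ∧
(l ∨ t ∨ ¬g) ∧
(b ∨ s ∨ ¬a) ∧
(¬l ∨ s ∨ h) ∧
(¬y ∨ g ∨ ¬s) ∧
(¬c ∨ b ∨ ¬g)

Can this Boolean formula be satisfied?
No

No, the formula is not satisfiable.

No assignment of truth values to the variables can make all 50 clauses true simultaneously.

The formula is UNSAT (unsatisfiable).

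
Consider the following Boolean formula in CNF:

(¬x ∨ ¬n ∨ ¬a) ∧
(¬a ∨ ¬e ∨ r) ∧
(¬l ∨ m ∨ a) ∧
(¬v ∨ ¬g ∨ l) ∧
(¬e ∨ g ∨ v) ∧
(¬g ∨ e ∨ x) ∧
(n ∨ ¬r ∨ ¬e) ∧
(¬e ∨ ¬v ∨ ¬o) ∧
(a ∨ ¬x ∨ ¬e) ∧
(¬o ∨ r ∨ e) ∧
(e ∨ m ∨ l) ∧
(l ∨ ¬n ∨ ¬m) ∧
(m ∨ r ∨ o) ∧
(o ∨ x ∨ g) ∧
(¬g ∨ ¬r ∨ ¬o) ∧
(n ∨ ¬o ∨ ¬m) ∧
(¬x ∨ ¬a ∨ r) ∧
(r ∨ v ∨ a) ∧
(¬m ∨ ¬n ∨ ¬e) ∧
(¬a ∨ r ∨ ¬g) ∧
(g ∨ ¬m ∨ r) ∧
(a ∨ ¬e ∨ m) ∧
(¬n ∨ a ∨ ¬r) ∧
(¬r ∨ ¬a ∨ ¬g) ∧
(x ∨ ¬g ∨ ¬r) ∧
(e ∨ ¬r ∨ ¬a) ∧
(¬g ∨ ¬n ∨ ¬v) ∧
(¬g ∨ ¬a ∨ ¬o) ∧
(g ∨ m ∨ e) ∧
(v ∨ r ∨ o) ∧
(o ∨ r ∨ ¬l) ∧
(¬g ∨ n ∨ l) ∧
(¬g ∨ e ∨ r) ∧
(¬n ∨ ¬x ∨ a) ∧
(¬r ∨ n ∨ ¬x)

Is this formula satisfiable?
No

No, the formula is not satisfiable.

No assignment of truth values to the variables can make all 35 clauses true simultaneously.

The formula is UNSAT (unsatisfiable).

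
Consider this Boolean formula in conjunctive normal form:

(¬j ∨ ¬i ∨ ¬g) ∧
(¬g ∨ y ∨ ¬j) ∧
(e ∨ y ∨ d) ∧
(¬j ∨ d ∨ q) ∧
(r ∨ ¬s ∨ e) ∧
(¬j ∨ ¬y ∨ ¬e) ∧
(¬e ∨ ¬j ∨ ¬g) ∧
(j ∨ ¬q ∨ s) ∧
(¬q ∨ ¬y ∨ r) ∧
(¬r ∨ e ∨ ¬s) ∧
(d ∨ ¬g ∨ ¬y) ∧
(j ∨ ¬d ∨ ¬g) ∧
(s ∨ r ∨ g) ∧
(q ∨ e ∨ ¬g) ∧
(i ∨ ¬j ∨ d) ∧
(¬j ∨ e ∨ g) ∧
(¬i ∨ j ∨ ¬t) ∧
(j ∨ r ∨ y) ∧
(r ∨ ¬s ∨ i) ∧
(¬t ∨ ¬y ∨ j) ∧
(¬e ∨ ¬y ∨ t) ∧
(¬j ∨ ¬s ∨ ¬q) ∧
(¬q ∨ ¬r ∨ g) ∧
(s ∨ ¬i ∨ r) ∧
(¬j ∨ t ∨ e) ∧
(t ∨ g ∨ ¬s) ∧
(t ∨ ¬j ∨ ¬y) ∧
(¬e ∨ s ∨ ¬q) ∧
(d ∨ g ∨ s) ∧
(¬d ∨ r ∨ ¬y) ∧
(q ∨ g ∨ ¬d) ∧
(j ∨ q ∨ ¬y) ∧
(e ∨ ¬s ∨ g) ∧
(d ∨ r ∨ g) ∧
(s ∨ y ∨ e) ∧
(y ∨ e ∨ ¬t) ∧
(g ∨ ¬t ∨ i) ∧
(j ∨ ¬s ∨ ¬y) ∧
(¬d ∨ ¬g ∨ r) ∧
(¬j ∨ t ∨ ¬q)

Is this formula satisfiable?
Yes

Yes, the formula is satisfiable.

One satisfying assignment is: d=False, j=False, i=False, t=False, g=True, y=False, q=False, s=False, e=True, r=True

Verification: With this assignment, all 40 clauses evaluate to true.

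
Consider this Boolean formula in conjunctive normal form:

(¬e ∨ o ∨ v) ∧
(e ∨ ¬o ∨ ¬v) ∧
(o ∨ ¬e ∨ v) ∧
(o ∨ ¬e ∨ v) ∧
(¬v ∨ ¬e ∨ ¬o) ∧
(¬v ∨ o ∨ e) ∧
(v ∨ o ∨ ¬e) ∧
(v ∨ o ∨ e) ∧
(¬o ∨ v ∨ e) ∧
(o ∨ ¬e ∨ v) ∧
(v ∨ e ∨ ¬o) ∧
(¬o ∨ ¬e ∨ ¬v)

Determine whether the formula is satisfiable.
Yes

Yes, the formula is satisfiable.

One satisfying assignment is: o=True, e=True, v=False

Verification: With this assignment, all 12 clauses evaluate to true.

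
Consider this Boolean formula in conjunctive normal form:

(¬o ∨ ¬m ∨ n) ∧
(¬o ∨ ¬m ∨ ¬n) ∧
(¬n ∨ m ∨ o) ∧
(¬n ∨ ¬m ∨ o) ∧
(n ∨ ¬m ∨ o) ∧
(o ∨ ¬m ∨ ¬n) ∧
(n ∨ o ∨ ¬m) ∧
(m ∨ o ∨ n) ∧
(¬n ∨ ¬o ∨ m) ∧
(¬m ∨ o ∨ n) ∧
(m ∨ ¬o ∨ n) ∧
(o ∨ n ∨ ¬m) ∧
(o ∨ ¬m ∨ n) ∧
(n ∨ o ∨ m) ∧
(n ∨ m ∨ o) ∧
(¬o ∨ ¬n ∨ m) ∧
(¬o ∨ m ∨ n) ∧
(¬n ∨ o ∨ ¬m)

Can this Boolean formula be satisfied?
No

No, the formula is not satisfiable.

No assignment of truth values to the variables can make all 18 clauses true simultaneously.

The formula is UNSAT (unsatisfiable).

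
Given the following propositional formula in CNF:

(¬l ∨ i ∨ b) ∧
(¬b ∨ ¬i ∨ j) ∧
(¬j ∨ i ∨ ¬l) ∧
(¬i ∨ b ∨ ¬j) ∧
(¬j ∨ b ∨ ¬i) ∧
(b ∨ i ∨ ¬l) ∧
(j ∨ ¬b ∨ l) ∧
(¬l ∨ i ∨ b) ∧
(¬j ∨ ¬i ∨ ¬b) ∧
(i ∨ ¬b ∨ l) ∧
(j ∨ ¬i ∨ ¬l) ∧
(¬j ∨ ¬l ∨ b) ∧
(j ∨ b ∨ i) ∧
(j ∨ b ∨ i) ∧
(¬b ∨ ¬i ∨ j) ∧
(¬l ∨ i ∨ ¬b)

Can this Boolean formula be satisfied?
Yes

Yes, the formula is satisfiable.

One satisfying assignment is: b=False, l=False, j=False, i=True

Verification: With this assignment, all 16 clauses evaluate to true.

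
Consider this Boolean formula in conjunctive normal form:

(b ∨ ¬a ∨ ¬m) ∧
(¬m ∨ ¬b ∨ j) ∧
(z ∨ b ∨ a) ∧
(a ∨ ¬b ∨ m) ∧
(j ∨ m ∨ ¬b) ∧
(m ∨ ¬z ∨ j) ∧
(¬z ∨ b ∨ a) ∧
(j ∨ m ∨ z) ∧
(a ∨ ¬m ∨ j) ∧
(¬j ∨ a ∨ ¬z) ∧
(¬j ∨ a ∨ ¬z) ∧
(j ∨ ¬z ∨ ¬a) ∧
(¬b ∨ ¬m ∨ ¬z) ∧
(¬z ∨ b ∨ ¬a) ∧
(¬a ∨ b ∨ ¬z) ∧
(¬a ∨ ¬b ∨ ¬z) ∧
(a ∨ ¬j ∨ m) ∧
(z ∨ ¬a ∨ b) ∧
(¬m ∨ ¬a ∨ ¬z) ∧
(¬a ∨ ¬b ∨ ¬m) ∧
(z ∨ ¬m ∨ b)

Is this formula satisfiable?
Yes

Yes, the formula is satisfiable.

One satisfying assignment is: m=False, a=True, z=False, j=True, b=True

Verification: With this assignment, all 21 clauses evaluate to true.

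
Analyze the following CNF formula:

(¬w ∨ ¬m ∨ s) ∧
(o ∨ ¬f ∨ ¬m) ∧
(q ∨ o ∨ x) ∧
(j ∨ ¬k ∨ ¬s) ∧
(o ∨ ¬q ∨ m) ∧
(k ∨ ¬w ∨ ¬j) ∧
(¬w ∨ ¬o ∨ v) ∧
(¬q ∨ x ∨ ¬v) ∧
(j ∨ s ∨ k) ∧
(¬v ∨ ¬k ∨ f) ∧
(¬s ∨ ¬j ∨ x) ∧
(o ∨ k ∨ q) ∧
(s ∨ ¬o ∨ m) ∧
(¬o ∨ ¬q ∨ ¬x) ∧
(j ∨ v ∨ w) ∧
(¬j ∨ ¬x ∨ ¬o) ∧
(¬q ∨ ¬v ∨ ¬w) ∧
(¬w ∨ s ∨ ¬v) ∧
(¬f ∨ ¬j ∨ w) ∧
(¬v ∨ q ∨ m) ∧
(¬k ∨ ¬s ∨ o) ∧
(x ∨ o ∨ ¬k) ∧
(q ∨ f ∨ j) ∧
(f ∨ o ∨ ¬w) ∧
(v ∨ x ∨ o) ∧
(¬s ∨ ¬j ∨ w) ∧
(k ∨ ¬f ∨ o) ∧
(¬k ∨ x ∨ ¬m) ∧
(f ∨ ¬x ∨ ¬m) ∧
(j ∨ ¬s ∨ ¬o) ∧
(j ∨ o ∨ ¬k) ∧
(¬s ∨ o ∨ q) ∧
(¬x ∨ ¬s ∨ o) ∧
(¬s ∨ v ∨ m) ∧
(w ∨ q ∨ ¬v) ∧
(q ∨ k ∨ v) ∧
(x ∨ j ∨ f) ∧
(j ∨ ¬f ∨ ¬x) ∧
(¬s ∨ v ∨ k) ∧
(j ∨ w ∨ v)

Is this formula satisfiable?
Yes

Yes, the formula is satisfiable.

One satisfying assignment is: w=False, q=True, j=True, f=False, m=True, x=False, k=False, o=True, v=False, s=False

Verification: With this assignment, all 40 clauses evaluate to true.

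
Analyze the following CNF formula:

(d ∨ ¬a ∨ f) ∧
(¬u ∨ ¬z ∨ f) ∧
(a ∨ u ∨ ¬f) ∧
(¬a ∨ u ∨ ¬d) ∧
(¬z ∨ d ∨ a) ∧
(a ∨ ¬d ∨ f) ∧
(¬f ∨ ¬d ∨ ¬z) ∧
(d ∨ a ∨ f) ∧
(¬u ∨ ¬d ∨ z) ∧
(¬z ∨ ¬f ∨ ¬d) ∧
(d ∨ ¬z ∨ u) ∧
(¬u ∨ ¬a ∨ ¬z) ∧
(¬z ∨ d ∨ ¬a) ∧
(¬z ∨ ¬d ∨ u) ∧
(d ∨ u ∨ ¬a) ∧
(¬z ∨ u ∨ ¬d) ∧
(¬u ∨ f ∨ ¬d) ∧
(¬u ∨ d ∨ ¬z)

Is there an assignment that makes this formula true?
Yes

Yes, the formula is satisfiable.

One satisfying assignment is: f=True, a=False, u=True, z=False, d=False

Verification: With this assignment, all 18 clauses evaluate to true.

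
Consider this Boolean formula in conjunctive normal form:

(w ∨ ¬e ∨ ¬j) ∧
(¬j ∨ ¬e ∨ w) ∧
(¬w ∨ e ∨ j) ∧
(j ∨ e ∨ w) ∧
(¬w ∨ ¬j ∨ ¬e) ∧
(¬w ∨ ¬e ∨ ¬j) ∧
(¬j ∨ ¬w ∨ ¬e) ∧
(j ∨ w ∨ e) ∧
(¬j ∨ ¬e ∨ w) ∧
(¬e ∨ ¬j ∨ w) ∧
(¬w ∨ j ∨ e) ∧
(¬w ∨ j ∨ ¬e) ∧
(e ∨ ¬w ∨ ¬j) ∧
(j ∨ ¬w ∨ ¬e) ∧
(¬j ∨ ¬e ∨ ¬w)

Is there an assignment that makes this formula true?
Yes

Yes, the formula is satisfiable.

One satisfying assignment is: w=False, j=False, e=True

Verification: With this assignment, all 15 clauses evaluate to true.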